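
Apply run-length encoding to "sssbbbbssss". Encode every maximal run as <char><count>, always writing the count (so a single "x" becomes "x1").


String: "sssbbbbssss"
Scanning for consecutive runs:
  's' x 3
  'b' x 4
  's' x 4
RLE = "s3b4s4"


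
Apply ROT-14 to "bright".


Word: "bright"
Shift: 14
Each letter → (letter + shift) mod 26:
  'b' (1) + 14 = 15 → 'p'
  'r' (17) + 14 = 5 → 'f'
  'i' (8) + 14 = 22 → 'w'
  'g' (6) + 14 = 20 → 'u'
  'h' (7) + 14 = 21 → 'v'
  't' (19) + 14 = 7 → 'h'
Result = "pfwuvh"


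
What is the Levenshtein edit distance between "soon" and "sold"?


Word 1: "soon" (length 4)
Word 2: "sold" (length 4)
One optimal edit sequence (insert/delete/substitute each cost 1):
  1. keep 's'
  2. keep 'o'
  3. substitute 'o' -> 'l'  (+1)
  4. substitute 'n' -> 'd'  (+1)
Total edit operations: 2
Edit distance = 2


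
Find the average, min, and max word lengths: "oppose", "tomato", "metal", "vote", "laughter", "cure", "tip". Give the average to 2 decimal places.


Lengths: "oppose"=6, "tomato"=6, "metal"=5, "vote"=4, "laughter"=8, "cure"=4, "tip"=3
Sum = 36, Count = 7
Average = 36/7 = 5.14
= avg=5.14, min=3, max=8


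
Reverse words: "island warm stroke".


Original: "island warm stroke"
Words (1..n): island | warm | stroke
Reversed (n..1): stroke | warm | island
Result = "stroke warm island"


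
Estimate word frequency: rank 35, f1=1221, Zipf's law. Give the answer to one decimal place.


Zipf's law: f(r) = f(1) / r
f(1) = 1221
f(35) = 1221 / 35
= 34.9 occurrences


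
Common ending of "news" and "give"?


Word 1: "news"
Word 2: "give"
Comparing from end:
  Pos -1: 's' != 'e' (stop)
LCS = "" (length 0)


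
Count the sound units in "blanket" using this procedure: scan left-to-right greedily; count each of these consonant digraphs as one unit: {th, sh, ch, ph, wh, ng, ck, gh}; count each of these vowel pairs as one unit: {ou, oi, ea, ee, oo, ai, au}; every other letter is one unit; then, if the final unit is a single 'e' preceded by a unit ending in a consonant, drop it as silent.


Word: "blanket" (7 letters)
Left-to-right scan:
  (1) 'b' (letter)
  (2) 'l' (letter)
  (3) 'a' (letter)
  (4) 'n' (letter)
  (5) 'k' (letter)
  (6) 'e' (letter)
  (7) 't' (letter)
Units from scan: 7
Sound units = 7 units


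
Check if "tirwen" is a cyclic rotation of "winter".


Word: "winter", Candidate: "tirwen"
Method: check if candidate is substring of word+word
"winterwinter" contains "tirwen"? No
Is rotation = No


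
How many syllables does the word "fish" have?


Word: "fish"
Syllable breakdown: fish
Counting: 1 part
= 1 syllable


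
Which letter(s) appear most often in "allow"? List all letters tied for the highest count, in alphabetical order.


Word: "allow"
Letter counts:
  'a': 1
  'l': 2
  'o': 1
  'w': 1
Maximum count = 2
Most frequent = 'l' (2 times each)


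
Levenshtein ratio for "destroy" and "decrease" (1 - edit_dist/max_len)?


Word 1: "destroy" (length 7)
Word 2: "decrease" (length 8)
One optimal edit sequence:
  1. keep 'd'
  2. keep 'e'
  3. insert 'c'  (+1)
  4. substitute 's' -> 'r'  (+1)
  5. substitute 't' -> 'e'  (+1)
  6. substitute 'r' -> 'a'  (+1)
  7. substitute 'o' -> 's'  (+1)
  8. substitute 'y' -> 'e'  (+1)
Edit distance = 6
Max length = max(7, 8) = 8
Similarity = 1 - 6/8
= 0.2500


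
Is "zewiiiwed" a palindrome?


Word: "zewiiiwed"
Reversed: "dewiiiwez"
Forward == Backward? zewiiiwed != dewiiiwez
Palindrome = No


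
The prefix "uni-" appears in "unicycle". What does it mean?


Prefix: uni-
Example: unicycle = uni- + cycle
Meaning = one


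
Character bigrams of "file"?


Word: "file" (length 4)
Number of bigrams = 4 - 2 + 1 = 3
  Position 0: "fi"
  Position 1: "il"
  Position 2: "le"
Bigrams = "fi", "il", "le"


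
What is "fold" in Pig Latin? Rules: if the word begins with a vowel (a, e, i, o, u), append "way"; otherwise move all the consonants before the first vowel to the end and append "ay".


Word: "fold"
Starts with consonant(s) → move to end, add 'ay'
Consonant cluster: "f"
Pig Latin = "oldfay"


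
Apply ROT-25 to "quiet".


Word: "quiet"
Shift: 25
Each letter → (letter + shift) mod 26:
  'q' (16) + 25 = 15 → 'p'
  'u' (20) + 25 = 19 → 't'
  'i' (8) + 25 = 7 → 'h'
  'e' (4) + 25 = 3 → 'd'
  't' (19) + 25 = 18 → 's'
Result = "pthds"


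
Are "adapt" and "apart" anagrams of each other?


Word 1: "adapt" → sorted: aadpt
Word 2: "apart" → sorted: aaprt
Same letters? aadpt != aaprt
Anagram = No


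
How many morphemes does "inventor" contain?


Word: "inventor"
Morphemes: invent | -or
Each morpheme carries meaning
= 2 morphemes


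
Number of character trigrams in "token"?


Word: "token" (length 5)
Number of 3-grams = length - 3 + 1 = 5 - 3 + 1
= 3


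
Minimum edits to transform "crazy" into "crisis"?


Word 1: "crazy" (length 5)
Word 2: "crisis" (length 6)
One optimal edit sequence (insert/delete/substitute each cost 1):
  1. keep 'c'
  2. keep 'r'
  3. insert 'i'  (+1)
  4. substitute 'a' -> 's'  (+1)
  5. substitute 'z' -> 'i'  (+1)
  6. substitute 'y' -> 's'  (+1)
Total edit operations: 4
Edit distance = 4


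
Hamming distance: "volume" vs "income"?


Comparing character by character (same length = 6):
  Pos 0: 'v' vs 'i' !=
  Pos 1: 'o' vs 'n' !=
  Pos 2: 'l' vs 'c' !=
  Pos 3: 'u' vs 'o' !=
  Pos 4: 'm' vs 'm' =
  Pos 5: 'e' vs 'e' =
Hamming distance = 4


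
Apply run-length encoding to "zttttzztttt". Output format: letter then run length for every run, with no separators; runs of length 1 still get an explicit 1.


String: "zttttzztttt"
Scanning for consecutive runs:
  'z' x 1
  't' x 4
  'z' x 2
  't' x 4
RLE = "z1t4z2t4"


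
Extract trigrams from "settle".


Word: "settle" (length 6)
Number of trigrams = 6 - 3 + 1 = 4
  Position 0: "set"
  Position 1: "ett"
  Position 2: "ttl"
  Position 3: "tle"
Trigrams = "set", "ett", "ttl", "tle"


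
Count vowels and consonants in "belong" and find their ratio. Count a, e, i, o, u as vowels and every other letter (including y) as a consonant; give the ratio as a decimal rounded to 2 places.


Word: "belong"
Vowels (a,e,i,o,u): 2
Consonants: 4
Ratio = 2/4
= 0.50


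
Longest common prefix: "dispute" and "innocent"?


Word 1: "dispute"
Word 2: "innocent"
Comparing from start:
  Pos 0: 'd' != 'i' (stop)
LCP = "" (length 0)


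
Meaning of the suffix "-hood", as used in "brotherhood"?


Suffix: -hood
Example: brotherhood = brother + -hood
Meaning = state / condition


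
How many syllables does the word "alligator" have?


Word: "alligator"
Syllable breakdown: al · li · ga · tor
Counting: 4 parts
= 4 syllables


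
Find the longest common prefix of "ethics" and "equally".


Word 1: "ethics"
Word 2: "equally"
Comparing from start:
  Pos 0: 'e' == 'e'
  Pos 1: 't' != 'q' (stop)
LCP = "e" (length 1)


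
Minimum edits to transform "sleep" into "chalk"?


Word 1: "sleep" (length 5)
Word 2: "chalk" (length 5)
One optimal edit sequence (insert/delete/substitute each cost 1):
  1. substitute 's' -> 'c'  (+1)
  2. substitute 'l' -> 'h'  (+1)
  3. substitute 'e' -> 'a'  (+1)
  4. substitute 'e' -> 'l'  (+1)
  5. substitute 'p' -> 'k'  (+1)
Total edit operations: 5
Edit distance = 5


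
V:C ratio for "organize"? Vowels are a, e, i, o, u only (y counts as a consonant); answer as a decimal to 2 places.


Word: "organize"
Vowels (a,e,i,o,u): 4
Consonants: 4
Ratio = 4/4
= 1.00


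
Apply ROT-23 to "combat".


Word: "combat"
Shift: 23
Each letter → (letter + shift) mod 26:
  'c' (2) + 23 = 25 → 'z'
  'o' (14) + 23 = 11 → 'l'
  'm' (12) + 23 = 9 → 'j'
  'b' (1) + 23 = 24 → 'y'
  'a' (0) + 23 = 23 → 'x'
  't' (19) + 23 = 16 → 'q'
Result = "zljyxq"


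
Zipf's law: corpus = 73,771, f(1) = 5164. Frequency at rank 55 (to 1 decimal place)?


Zipf's law: f(r) = f(1) / r
f(1) = 5164
f(55) = 5164 / 55
= 93.9 occurrences


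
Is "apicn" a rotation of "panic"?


Word: "panic", Candidate: "apicn"
Method: check if candidate is substring of word+word
"panicpanic" contains "apicn"? No
Is rotation = No


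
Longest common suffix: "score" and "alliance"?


Word 1: "score"
Word 2: "alliance"
Comparing from end:
  Pos -1: 'e' == 'e'
  Pos -2: 'r' != 'c' (stop)
LCS = "e" (length 1)


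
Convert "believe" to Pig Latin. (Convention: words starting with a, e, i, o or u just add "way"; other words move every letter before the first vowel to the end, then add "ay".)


Word: "believe"
Starts with consonant(s) → move to end, add 'ay'
Consonant cluster: "b"
Pig Latin = "elievebay"


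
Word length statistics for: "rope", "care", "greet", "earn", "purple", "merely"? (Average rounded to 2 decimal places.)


Lengths: "rope"=4, "care"=4, "greet"=5, "earn"=4, "purple"=6, "merely"=6
Sum = 29, Count = 6
Average = 29/6 = 4.83
= avg=4.83, min=4, max=6


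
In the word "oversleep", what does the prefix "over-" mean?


Prefix: over-
Example: oversleep (over- + sleep)
Meaning = excessive


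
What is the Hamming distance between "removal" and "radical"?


Comparing character by character (same length = 7):
  Pos 0: 'r' vs 'r' =
  Pos 1: 'e' vs 'a' !=
  Pos 2: 'm' vs 'd' !=
  Pos 3: 'o' vs 'i' !=
  Pos 4: 'v' vs 'c' !=
  Pos 5: 'a' vs 'a' =
  Pos 6: 'l' vs 'l' =
Hamming distance = 4


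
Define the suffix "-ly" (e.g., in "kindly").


Suffix: -ly
Example: kindly = kind + -ly
Meaning = in a manner


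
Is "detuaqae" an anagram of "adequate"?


Word 1: "adequate" → sorted: aadeeqtu
Word 2: "detuaqae" → sorted: aadeeqtu
Same letters? aadeeqtu == aadeeqtu
Anagram = Yes


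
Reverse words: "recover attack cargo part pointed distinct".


Original: "recover attack cargo part pointed distinct"
Words (1..n): recover | attack | cargo | part | pointed | distinct
Reversed (n..1): distinct | pointed | part | cargo | attack | recover
Result = "distinct pointed part cargo attack recover"


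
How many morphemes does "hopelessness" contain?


Word: "hopelessness"
Morphemes: hope | -less | -ness
Each morpheme carries meaning
= 3 morphemes


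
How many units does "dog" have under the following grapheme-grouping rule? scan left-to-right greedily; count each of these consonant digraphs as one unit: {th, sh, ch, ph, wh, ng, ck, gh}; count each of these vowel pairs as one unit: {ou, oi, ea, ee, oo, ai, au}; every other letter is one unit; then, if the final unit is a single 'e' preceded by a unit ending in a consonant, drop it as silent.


Word: "dog" (3 letters)
Left-to-right scan:
  1. 'd' (letter)
  2. 'o' (letter)
  3. 'g' (letter)
Units from scan: 3
Sound units = 3 units


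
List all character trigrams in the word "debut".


Word: "debut" (length 5)
Number of trigrams = 5 - 3 + 1 = 3
  Position 0: "deb"
  Position 1: "ebu"
  Position 2: "but"
Trigrams = "deb", "ebu", "but"


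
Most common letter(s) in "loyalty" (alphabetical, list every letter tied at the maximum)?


Word: "loyalty"
Letter counts:
  'a': 1
  'l': 2
  'o': 1
  't': 1
  'y': 2
Maximum count = 2
Most frequent = 'l', 'y' (2 times each)


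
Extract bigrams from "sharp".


Word: "sharp" (length 5)
Number of bigrams = 5 - 2 + 1 = 4
  Position 0: "sh"
  Position 1: "ha"
  Position 2: "ar"
  Position 3: "rp"
Bigrams = "sh", "ha", "ar", "rp"


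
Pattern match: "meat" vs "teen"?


Pattern of "meat": [0, 1, 2, 3]
Pattern of "teen": [0, 1, 1, 2]
Patterns do not match
Same pattern = No


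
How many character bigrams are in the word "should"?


Word: "should" (length 6)
Number of 2-grams = length - 2 + 1 = 6 - 2 + 1
= 5


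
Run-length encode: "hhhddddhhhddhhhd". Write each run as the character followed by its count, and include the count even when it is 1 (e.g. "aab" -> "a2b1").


String: "hhhddddhhhddhhhd"
Scanning for consecutive runs:
  'h' x 3
  'd' x 4
  'h' x 3
  'd' x 2
  'h' x 3
  'd' x 1
RLE = "h3d4h3d2h3d1"


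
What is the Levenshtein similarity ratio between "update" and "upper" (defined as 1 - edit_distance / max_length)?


Word 1: "update" (length 6)
Word 2: "upper" (length 5)
One optimal edit sequence:
  1. keep 'u'
  2. keep 'p'
  3. delete 'd'  (+1)
  4. substitute 'a' -> 'p'  (+1)
  5. substitute 't' -> 'e'  (+1)
  6. substitute 'e' -> 'r'  (+1)
Edit distance = 4
Max length = max(6, 5) = 6
Similarity = 1 - 4/6
= 0.3333


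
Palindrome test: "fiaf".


Word: "fiaf"
Reversed: "faif"
Forward == Backward? fiaf != faif
Palindrome = No


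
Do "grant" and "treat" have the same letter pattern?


Pattern of "grant": [0, 1, 2, 3, 4]
Pattern of "treat": [0, 1, 2, 3, 0]
Patterns do not match
Same pattern = No


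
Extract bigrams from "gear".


Word: "gear" (length 4)
Number of bigrams = 4 - 2 + 1 = 3
  Position 0: "ge"
  Position 1: "ea"
  Position 2: "ar"
Bigrams = "ge", "ea", "ar"


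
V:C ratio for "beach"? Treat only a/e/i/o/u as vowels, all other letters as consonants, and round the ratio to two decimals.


Word: "beach"
Vowels (a,e,i,o,u): 2
Consonants: 3
Ratio = 2/3
= 0.67


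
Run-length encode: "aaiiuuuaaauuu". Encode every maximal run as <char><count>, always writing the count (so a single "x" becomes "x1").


String: "aaiiuuuaaauuu"
Scanning for consecutive runs:
  'a' x 2
  'i' x 2
  'u' x 3
  'a' x 3
  'u' x 3
RLE = "a2i2u3a3u3"


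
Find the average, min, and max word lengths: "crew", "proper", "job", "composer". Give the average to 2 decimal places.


Lengths: "crew"=4, "proper"=6, "job"=3, "composer"=8
Sum = 21, Count = 4
Average = 21/4 = 5.25
= avg=5.25, min=3, max=8


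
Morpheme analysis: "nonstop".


Word: "nonstop"
Morphemes: non- + stop
Each morpheme carries meaning
= 2 morphemes


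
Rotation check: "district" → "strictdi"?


Word: "district", Candidate: "strictdi"
Method: check if candidate is substring of word+word
"districtdistrict" contains "strictdi"? Yes
Is rotation = Yes


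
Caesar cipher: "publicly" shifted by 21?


Word: "publicly"
Shift: 21
Each letter → (letter + shift) mod 26:
  'p' (15) + 21 = 10 → 'k'
  'u' (20) + 21 = 15 → 'p'
  'b' (1) + 21 = 22 → 'w'
  'l' (11) + 21 = 6 → 'g'
  'i' (8) + 21 = 3 → 'd'
  'c' (2) + 21 = 23 → 'x'
  'l' (11) + 21 = 6 → 'g'
  'y' (24) + 21 = 19 → 't'
Result = "kpwgdxgt"


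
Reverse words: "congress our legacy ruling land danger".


Original: "congress our legacy ruling land danger"
Words (1..n): congress | our | legacy | ruling | land | danger
Reversed (n..1): danger | land | ruling | legacy | our | congress
Result = "danger land ruling legacy our congress"


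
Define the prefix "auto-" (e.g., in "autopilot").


Prefix: auto-
As in: autopilot -> auto- + pilot
Meaning = self


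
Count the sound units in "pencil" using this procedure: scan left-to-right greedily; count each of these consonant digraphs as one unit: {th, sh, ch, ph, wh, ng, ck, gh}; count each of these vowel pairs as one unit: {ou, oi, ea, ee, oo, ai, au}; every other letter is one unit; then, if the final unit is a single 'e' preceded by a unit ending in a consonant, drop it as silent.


Word: "pencil" (6 letters)
Left-to-right scan:
  (1) 'p' (letter)
  (2) 'e' (letter)
  (3) 'n' (letter)
  (4) 'c' (letter)
  (5) 'i' (letter)
  (6) 'l' (letter)
Units from scan: 6
Sound units = 6 units


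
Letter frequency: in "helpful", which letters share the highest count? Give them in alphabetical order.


Word: "helpful"
Letter counts:
  'e': 1
  'f': 1
  'h': 1
  'l': 2
  'p': 1
  'u': 1
Maximum count = 2
Most frequent = 'l' (2 times each)


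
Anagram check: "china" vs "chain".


Word 1: "china" → sorted: achin
Word 2: "chain" → sorted: achin
Same letters? achin == achin
Anagram = Yes


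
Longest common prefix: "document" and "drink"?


Word 1: "document"
Word 2: "drink"
Comparing from start:
  Pos 0: 'd' == 'd'
  Pos 1: 'o' != 'r' (stop)
LCP = "d" (length 1)


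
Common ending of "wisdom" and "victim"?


Word 1: "wisdom"
Word 2: "victim"
Comparing from end:
  Pos -1: 'm' == 'm'
  Pos -2: 'o' != 'i' (stop)
LCS = "m" (length 1)


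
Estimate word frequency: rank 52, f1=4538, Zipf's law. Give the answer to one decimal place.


Zipf's law: f(r) = f(1) / r
f(1) = 4538
f(52) = 4538 / 52
= 87.3 occurrences


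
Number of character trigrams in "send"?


Word: "send" (length 4)
Number of 3-grams = length - 3 + 1 = 4 - 3 + 1
= 2


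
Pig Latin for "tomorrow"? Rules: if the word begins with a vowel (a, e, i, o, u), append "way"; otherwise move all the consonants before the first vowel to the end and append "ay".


Word: "tomorrow"
Starts with consonant(s) → move to end, add 'ay'
Consonant cluster: "t"
Pig Latin = "omorrowtay"


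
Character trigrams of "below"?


Word: "below" (length 5)
Number of trigrams = 5 - 3 + 1 = 3
  Position 0: "bel"
  Position 1: "elo"
  Position 2: "low"
Trigrams = "bel", "elo", "low"


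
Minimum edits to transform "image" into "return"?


Word 1: "image" (length 5)
Word 2: "return" (length 6)
One optimal edit sequence (insert/delete/substitute each cost 1):
  1. insert 'r'  (+1)
  2. substitute 'i' -> 'e'  (+1)
  3. substitute 'm' -> 't'  (+1)
  4. substitute 'a' -> 'u'  (+1)
  5. substitute 'g' -> 'r'  (+1)
  6. substitute 'e' -> 'n'  (+1)
Total edit operations: 6
Edit distance = 6


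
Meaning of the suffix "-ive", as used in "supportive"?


Suffix: -ive
Example: supportive (support + -ive)
Meaning = tending to


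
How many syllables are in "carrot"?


Word: "carrot"
Syllable breakdown: car / rot
Counting: 2 parts
= 2 syllables


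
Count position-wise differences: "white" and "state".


Comparing character by character (same length = 5):
  Pos 0: 'w' vs 's' !=
  Pos 1: 'h' vs 't' !=
  Pos 2: 'i' vs 'a' !=
  Pos 3: 't' vs 't' =
  Pos 4: 'e' vs 'e' =
Hamming distance = 3


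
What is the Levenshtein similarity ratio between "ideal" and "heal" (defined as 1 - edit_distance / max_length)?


Word 1: "ideal" (length 5)
Word 2: "heal" (length 4)
One optimal edit sequence:
  1. delete 'i'  (+1)
  2. substitute 'd' -> 'h'  (+1)
  3. keep 'e'
  4. keep 'a'
  5. keep 'l'
Edit distance = 2
Max length = max(5, 4) = 5
Similarity = 1 - 2/5
= 0.6000


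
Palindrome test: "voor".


Word: "voor"
Reversed: "roov"
Forward == Backward? voor != roov
Palindrome = No


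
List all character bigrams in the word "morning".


Word: "morning" (length 7)
Number of bigrams = 7 - 2 + 1 = 6
  Position 0: "mo"
  Position 1: "or"
  Position 2: "rn"
  Position 3: "ni"
  Position 4: "in"
  Position 5: "ng"
Bigrams = "mo", "or", "rn", "ni", "in", "ng"


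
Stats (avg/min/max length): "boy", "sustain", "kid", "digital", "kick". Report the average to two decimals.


Lengths: "boy"=3, "sustain"=7, "kid"=3, "digital"=7, "kick"=4
Sum = 24, Count = 5
Average = 24/5 = 4.80
= avg=4.80, min=3, max=7


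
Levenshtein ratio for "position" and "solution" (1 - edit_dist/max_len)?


Word 1: "position" (length 8)
Word 2: "solution" (length 8)
One optimal edit sequence:
  1. substitute 'p' -> 's'  (+1)
  2. keep 'o'
  3. substitute 's' -> 'l'  (+1)
  4. substitute 'i' -> 'u'  (+1)
  5. keep 't'
  6. keep 'i'
  7. keep 'o'
  8. keep 'n'
Edit distance = 3
Max length = max(8, 8) = 8
Similarity = 1 - 3/8
= 0.6250


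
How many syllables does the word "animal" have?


Word: "animal"
Syllable breakdown: an · i · mal
Counting: 3 parts
= 3 syllables


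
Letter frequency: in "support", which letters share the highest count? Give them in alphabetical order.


Word: "support"
Letter counts:
  'o': 1
  'p': 2
  'r': 1
  's': 1
  't': 1
  'u': 1
Maximum count = 2
Most frequent = 'p' (2 times each)


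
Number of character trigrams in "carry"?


Word: "carry" (length 5)
Number of 3-grams = length - 3 + 1 = 5 - 3 + 1
= 3


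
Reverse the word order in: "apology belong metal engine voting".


Original: "apology belong metal engine voting"
Words (1..n): apology | belong | metal | engine | voting
Reversed (n..1): voting | engine | metal | belong | apology
Result = "voting engine metal belong apology"


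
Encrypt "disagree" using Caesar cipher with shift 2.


Word: "disagree"
Shift: 2
Each letter → (letter + shift) mod 26:
  'd' (3) + 2 = 5 → 'f'
  'i' (8) + 2 = 10 → 'k'
  's' (18) + 2 = 20 → 'u'
  'a' (0) + 2 = 2 → 'c'
  'g' (6) + 2 = 8 → 'i'
  'r' (17) + 2 = 19 → 't'
  'e' (4) + 2 = 6 → 'g'
  'e' (4) + 2 = 6 → 'g'
Result = "fkucitgg"


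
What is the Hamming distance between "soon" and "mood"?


Comparing character by character (same length = 4):
  Pos 0: 's' vs 'm' !=
  Pos 1: 'o' vs 'o' =
  Pos 2: 'o' vs 'o' =
  Pos 3: 'n' vs 'd' !=
Hamming distance = 2


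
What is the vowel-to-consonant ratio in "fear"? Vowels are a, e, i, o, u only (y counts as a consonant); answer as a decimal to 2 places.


Word: "fear"
Vowels (a,e,i,o,u): 2
Consonants: 2
Ratio = 2/2
= 1.00


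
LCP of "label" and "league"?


Word 1: "label"
Word 2: "league"
Comparing from start:
  Pos 0: 'l' == 'l'
  Pos 1: 'a' != 'e' (stop)
LCP = "l" (length 1)


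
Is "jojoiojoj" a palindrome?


Word: "jojoiojoj"
Reversed: "jojoiojoj"
Forward == Backward? jojoiojoj == jojoiojoj
Palindrome = Yes


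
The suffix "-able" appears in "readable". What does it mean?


Suffix: -able
Example: readable = read + -able
Meaning = capable of


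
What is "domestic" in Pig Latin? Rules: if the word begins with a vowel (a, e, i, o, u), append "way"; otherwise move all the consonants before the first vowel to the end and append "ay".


Word: "domestic"
Starts with consonant(s) → move to end, add 'ay'
Consonant cluster: "d"
Pig Latin = "omesticday"


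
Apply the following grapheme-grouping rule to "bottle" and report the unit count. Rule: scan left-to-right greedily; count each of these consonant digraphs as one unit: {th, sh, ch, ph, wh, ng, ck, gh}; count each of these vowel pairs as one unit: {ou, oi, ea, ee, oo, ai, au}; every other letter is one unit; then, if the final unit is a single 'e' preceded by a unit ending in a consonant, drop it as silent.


Word: "bottle" (6 letters)
Left-to-right scan:
  [1] 'b' (letter)
  [2] 'o' (letter)
  [3] 't' (letter)
  [4] 't' (letter)
  [5] 'l' (letter)
  [6] 'e' (letter)
Units from scan: 6
Final unit is 'e' after a consonant -> drop as silent (-1)
Sound units = 5 units


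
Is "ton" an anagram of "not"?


Word 1: "not" → sorted: not
Word 2: "ton" → sorted: not
Same letters? not == not
Anagram = Yes


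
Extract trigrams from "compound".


Word: "compound" (length 8)
Number of trigrams = 8 - 3 + 1 = 6
  Position 0: "com"
  Position 1: "omp"
  Position 2: "mpo"
  Position 3: "pou"
  Position 4: "oun"
  Position 5: "und"
Trigrams = "com", "omp", "mpo", "pou", "oun", "und"


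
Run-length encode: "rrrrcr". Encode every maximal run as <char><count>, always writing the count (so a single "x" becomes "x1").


String: "rrrrcr"
Scanning for consecutive runs:
  'r' x 4
  'c' x 1
  'r' x 1
RLE = "r4c1r1"


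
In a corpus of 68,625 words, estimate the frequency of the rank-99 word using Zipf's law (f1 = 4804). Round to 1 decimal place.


Zipf's law: f(r) = f(1) / r
f(1) = 4804
f(99) = 4804 / 99
= 48.5 occurrences


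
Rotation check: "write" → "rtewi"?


Word: "write", Candidate: "rtewi"
Method: check if candidate is substring of word+word
"writewrite" contains "rtewi"? No
Is rotation = No


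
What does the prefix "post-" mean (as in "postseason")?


Prefix: post-
Example: postseason (post- + season)
Meaning = after


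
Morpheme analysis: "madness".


Word: "madness"
Morphemes: mad | -ness
Each morpheme carries meaning
= 2 morphemes


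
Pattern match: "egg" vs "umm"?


Pattern of "egg": [0, 1, 1]
Pattern of "umm": [0, 1, 1]
Patterns match
Same pattern = Yes


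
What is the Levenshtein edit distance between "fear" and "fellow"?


Word 1: "fear" (length 4)
Word 2: "fellow" (length 6)
One optimal edit sequence (insert/delete/substitute each cost 1):
  1. keep 'f'
  2. keep 'e'
  3. insert 'l'  (+1)
  4. insert 'l'  (+1)
  5. substitute 'a' -> 'o'  (+1)
  6. substitute 'r' -> 'w'  (+1)
Total edit operations: 4
Edit distance = 4


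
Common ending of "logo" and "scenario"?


Word 1: "logo"
Word 2: "scenario"
Comparing from end:
  Pos -1: 'o' == 'o'
  Pos -2: 'g' != 'i' (stop)
LCS = "o" (length 1)


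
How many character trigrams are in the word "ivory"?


Word: "ivory" (length 5)
Number of 3-grams = length - 3 + 1 = 5 - 3 + 1
= 3


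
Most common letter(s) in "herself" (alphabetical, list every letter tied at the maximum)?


Word: "herself"
Letter counts:
  'e': 2
  'f': 1
  'h': 1
  'l': 1
  'r': 1
  's': 1
Maximum count = 2
Most frequent = 'e' (2 times each)


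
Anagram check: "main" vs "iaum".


Word 1: "main" → sorted: aimn
Word 2: "iaum" → sorted: aimu
Same letters? aimn != aimu
Anagram = No


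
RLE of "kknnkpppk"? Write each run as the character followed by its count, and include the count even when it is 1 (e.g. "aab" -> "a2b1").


String: "kknnkpppk"
Scanning for consecutive runs:
  'k' x 2
  'n' x 2
  'k' x 1
  'p' x 3
  'k' x 1
RLE = "k2n2k1p3k1"


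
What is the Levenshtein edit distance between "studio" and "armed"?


Word 1: "studio" (length 6)
Word 2: "armed" (length 5)
One optimal edit sequence (insert/delete/substitute each cost 1):
  1. delete 's'  (+1)
  2. substitute 't' -> 'a'  (+1)
  3. substitute 'u' -> 'r'  (+1)
  4. substitute 'd' -> 'm'  (+1)
  5. substitute 'i' -> 'e'  (+1)
  6. substitute 'o' -> 'd'  (+1)
Total edit operations: 6
Edit distance = 6


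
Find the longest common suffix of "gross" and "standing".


Word 1: "gross"
Word 2: "standing"
Comparing from end:
  Pos -1: 's' != 'g' (stop)
LCS = "" (length 0)


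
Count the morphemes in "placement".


Word: "placement"
Morphemes: place | -ment
Each morpheme carries meaning
= 2 morphemes


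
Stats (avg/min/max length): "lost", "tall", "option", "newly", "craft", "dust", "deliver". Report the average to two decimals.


Lengths: "lost"=4, "tall"=4, "option"=6, "newly"=5, "craft"=5, "dust"=4, "deliver"=7
Sum = 35, Count = 7
Average = 35/7 = 5.00
= avg=5.00, min=4, max=7


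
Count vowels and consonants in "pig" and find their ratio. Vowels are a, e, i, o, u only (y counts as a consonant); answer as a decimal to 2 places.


Word: "pig"
Vowels (a,e,i,o,u): 1
Consonants: 2
Ratio = 1/2
= 0.50


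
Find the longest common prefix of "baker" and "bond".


Word 1: "baker"
Word 2: "bond"
Comparing from start:
  Pos 0: 'b' == 'b'
  Pos 1: 'a' != 'o' (stop)
LCP = "b" (length 1)


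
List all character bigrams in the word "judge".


Word: "judge" (length 5)
Number of bigrams = 5 - 2 + 1 = 4
  Position 0: "ju"
  Position 1: "ud"
  Position 2: "dg"
  Position 3: "ge"
Bigrams = "ju", "ud", "dg", "ge"


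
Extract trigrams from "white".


Word: "white" (length 5)
Number of trigrams = 5 - 3 + 1 = 3
  Position 0: "whi"
  Position 1: "hit"
  Position 2: "ite"
Trigrams = "whi", "hit", "ite"


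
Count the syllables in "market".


Word: "market"
Syllable breakdown: mar | ket
Counting: 2 parts
= 2 syllables


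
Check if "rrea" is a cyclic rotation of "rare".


Word: "rare", Candidate: "rrea"
Method: check if candidate is substring of word+word
"rarerare" contains "rrea"? No
Is rotation = No


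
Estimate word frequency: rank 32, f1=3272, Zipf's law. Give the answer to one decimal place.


Zipf's law: f(r) = f(1) / r
f(1) = 3272
f(32) = 3272 / 32
= 102.3 occurrences


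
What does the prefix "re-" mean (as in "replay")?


Prefix: re-
Example: replay (re- + play)
Meaning = again


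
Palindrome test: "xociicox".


Word: "xociicox"
Reversed: "xociicox"
Forward == Backward? xociicox == xociicox
Palindrome = Yes


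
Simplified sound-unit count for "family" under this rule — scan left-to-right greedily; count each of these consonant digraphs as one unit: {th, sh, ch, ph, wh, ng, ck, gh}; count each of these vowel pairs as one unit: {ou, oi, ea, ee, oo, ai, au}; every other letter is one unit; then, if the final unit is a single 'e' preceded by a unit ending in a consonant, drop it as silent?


Word: "family" (6 letters)
Left-to-right scan:
  (1) 'f' (letter)
  (2) 'a' (letter)
  (3) 'm' (letter)
  (4) 'i' (letter)
  (5) 'l' (letter)
  (6) 'y' (letter)
Units from scan: 6
Sound units = 6 units


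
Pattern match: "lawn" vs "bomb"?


Pattern of "lawn": [0, 1, 2, 3]
Pattern of "bomb": [0, 1, 2, 0]
Patterns do not match
Same pattern = No


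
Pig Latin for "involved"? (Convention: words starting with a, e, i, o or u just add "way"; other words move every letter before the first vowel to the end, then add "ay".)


Word: "involved"
Starts with vowel → add 'way'
Pig Latin = "involvedway"


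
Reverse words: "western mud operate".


Original: "western mud operate"
Words (1..n): western | mud | operate
Reversed (n..1): operate | mud | western
Result = "operate mud western"


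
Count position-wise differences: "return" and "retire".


Comparing character by character (same length = 6):
  Pos 0: 'r' vs 'r' =
  Pos 1: 'e' vs 'e' =
  Pos 2: 't' vs 't' =
  Pos 3: 'u' vs 'i' !=
  Pos 4: 'r' vs 'r' =
  Pos 5: 'n' vs 'e' !=
Hamming distance = 2


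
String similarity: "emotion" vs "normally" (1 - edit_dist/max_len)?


Word 1: "emotion" (length 7)
Word 2: "normally" (length 8)
One optimal edit sequence:
  1. insert 'n'  (+1)
  2. substitute 'e' -> 'o'  (+1)
  3. substitute 'm' -> 'r'  (+1)
  4. substitute 'o' -> 'm'  (+1)
  5. substitute 't' -> 'a'  (+1)
  6. substitute 'i' -> 'l'  (+1)
  7. substitute 'o' -> 'l'  (+1)
  8. substitute 'n' -> 'y'  (+1)
Edit distance = 8
Max length = max(7, 8) = 8
Similarity = 1 - 8/8
= 0.0000


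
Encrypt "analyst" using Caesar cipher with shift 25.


Word: "analyst"
Shift: 25
Each letter → (letter + shift) mod 26:
  'a' (0) + 25 = 25 → 'z'
  'n' (13) + 25 = 12 → 'm'
  'a' (0) + 25 = 25 → 'z'
  'l' (11) + 25 = 10 → 'k'
  'y' (24) + 25 = 23 → 'x'
  's' (18) + 25 = 17 → 'r'
  't' (19) + 25 = 18 → 's'
Result = "zmzkxrs"


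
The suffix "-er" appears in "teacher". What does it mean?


Suffix: -er
Example: teacher = teach + -er
Meaning = one who / more


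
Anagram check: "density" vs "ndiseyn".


Word 1: "density" → sorted: deinsty
Word 2: "ndiseyn" → sorted: deinnsy
Same letters? deinsty != deinnsy
Anagram = No


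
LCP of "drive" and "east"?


Word 1: "drive"
Word 2: "east"
Comparing from start:
  Pos 0: 'd' != 'e' (stop)
LCP = "" (length 0)


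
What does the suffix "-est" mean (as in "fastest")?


Suffix: -est
Example: fastest = fast + -est
Meaning = most


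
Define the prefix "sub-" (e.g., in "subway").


Prefix: sub-
Example: subway = sub- + way
Meaning = under / below


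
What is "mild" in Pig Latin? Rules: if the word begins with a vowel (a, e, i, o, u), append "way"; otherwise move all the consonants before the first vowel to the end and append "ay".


Word: "mild"
Starts with consonant(s) → move to end, add 'ay'
Consonant cluster: "m"
Pig Latin = "ildmay"


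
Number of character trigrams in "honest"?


Word: "honest" (length 6)
Number of 3-grams = length - 3 + 1 = 6 - 3 + 1
= 4


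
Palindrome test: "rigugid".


Word: "rigugid"
Reversed: "digugir"
Forward == Backward? rigugid != digugir
Palindrome = No


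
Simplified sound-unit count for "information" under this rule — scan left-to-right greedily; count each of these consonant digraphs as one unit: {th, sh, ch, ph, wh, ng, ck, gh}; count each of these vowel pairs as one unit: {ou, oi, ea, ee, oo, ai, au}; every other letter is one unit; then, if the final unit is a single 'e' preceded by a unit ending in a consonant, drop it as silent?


Word: "information" (11 letters)
Left-to-right scan:
  1. 'i' (letter)
  2. 'n' (letter)
  3. 'f' (letter)
  4. 'o' (letter)
  5. 'r' (letter)
  6. 'm' (letter)
  7. 'a' (letter)
  8. 't' (letter)
  9. 'i' (letter)
  10. 'o' (letter)
  11. 'n' (letter)
Units from scan: 11
Sound units = 11 units


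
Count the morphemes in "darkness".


Word: "darkness"
Morphemes: dark | -ness
Each morpheme carries meaning
= 2 morphemes


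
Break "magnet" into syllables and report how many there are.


Word: "magnet"
Syllable breakdown: mag-net
Counting: 2 parts
= 2 syllables


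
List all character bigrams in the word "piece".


Word: "piece" (length 5)
Number of bigrams = 5 - 2 + 1 = 4
  Position 0: "pi"
  Position 1: "ie"
  Position 2: "ec"
  Position 3: "ce"
Bigrams = "pi", "ie", "ec", "ce"


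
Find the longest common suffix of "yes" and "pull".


Word 1: "yes"
Word 2: "pull"
Comparing from end:
  Pos -1: 's' != 'l' (stop)
LCS = "" (length 0)


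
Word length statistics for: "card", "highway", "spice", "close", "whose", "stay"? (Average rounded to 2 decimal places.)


Lengths: "card"=4, "highway"=7, "spice"=5, "close"=5, "whose"=5, "stay"=4
Sum = 30, Count = 6
Average = 30/6 = 5.00
= avg=5.00, min=4, max=7


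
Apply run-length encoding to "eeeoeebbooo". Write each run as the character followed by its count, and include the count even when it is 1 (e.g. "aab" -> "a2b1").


String: "eeeoeebbooo"
Scanning for consecutive runs:
  'e' x 3
  'o' x 1
  'e' x 2
  'b' x 2
  'o' x 3
RLE = "e3o1e2b2o3"


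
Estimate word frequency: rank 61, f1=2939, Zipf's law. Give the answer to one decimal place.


Zipf's law: f(r) = f(1) / r
f(1) = 2939
f(61) = 2939 / 61
= 48.2 occurrences


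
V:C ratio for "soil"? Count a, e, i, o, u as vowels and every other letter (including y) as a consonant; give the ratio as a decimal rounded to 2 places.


Word: "soil"
Vowels (a,e,i,o,u): 2
Consonants: 2
Ratio = 2/2
= 1.00


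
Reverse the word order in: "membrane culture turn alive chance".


Original: "membrane culture turn alive chance"
Words (1..n): membrane | culture | turn | alive | chance
Reversed (n..1): chance | alive | turn | culture | membrane
Result = "chance alive turn culture membrane"


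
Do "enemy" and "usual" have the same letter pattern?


Pattern of "enemy": [0, 1, 0, 2, 3]
Pattern of "usual": [0, 1, 0, 2, 3]
Patterns match
Same pattern = Yes


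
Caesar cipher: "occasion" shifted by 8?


Word: "occasion"
Shift: 8
Each letter → (letter + shift) mod 26:
  'o' (14) + 8 = 22 → 'w'
  'c' (2) + 8 = 10 → 'k'
  'c' (2) + 8 = 10 → 'k'
  'a' (0) + 8 = 8 → 'i'
  's' (18) + 8 = 0 → 'a'
  'i' (8) + 8 = 16 → 'q'
  'o' (14) + 8 = 22 → 'w'
  'n' (13) + 8 = 21 → 'v'
Result = "wkkiaqwv"


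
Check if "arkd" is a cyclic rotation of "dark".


Word: "dark", Candidate: "arkd"
Method: check if candidate is substring of word+word
"darkdark" contains "arkd"? Yes
Is rotation = Yes


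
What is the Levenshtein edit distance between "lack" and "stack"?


Word 1: "lack" (length 4)
Word 2: "stack" (length 5)
One optimal edit sequence (insert/delete/substitute each cost 1):
  1. insert 's'  (+1)
  2. substitute 'l' -> 't'  (+1)
  3. keep 'a'
  4. keep 'c'
  5. keep 'k'
Total edit operations: 2
Edit distance = 2


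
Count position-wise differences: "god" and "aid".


Comparing character by character (same length = 3):
  Pos 0: 'g' vs 'a' !=
  Pos 1: 'o' vs 'i' !=
  Pos 2: 'd' vs 'd' =
Hamming distance = 2


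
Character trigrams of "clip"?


Word: "clip" (length 4)
Number of trigrams = 4 - 3 + 1 = 2
  Position 0: "cli"
  Position 1: "lip"
Trigrams = "cli", "lip"


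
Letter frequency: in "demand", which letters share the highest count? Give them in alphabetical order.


Word: "demand"
Letter counts:
  'a': 1
  'd': 2
  'e': 1
  'm': 1
  'n': 1
Maximum count = 2
Most frequent = 'd' (2 times each)


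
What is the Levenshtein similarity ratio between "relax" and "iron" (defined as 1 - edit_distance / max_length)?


Word 1: "relax" (length 5)
Word 2: "iron" (length 4)
One optimal edit sequence:
  1. delete 'r'  (+1)
  2. substitute 'e' -> 'i'  (+1)
  3. substitute 'l' -> 'r'  (+1)
  4. substitute 'a' -> 'o'  (+1)
  5. substitute 'x' -> 'n'  (+1)
Edit distance = 5
Max length = max(5, 4) = 5
Similarity = 1 - 5/5
= 0.0000


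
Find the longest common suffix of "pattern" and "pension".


Word 1: "pattern"
Word 2: "pension"
Comparing from end:
  Pos -1: 'n' == 'n'
  Pos -2: 'r' != 'o' (stop)
LCS = "n" (length 1)


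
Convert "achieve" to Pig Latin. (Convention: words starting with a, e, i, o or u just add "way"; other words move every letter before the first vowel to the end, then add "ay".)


Word: "achieve"
Starts with vowel → add 'way'
Pig Latin = "achieveway"


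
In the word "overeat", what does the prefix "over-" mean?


Prefix: over-
Example: overeat = over- + eat
Meaning = excessive


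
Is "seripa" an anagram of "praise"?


Word 1: "praise" → sorted: aeiprs
Word 2: "seripa" → sorted: aeiprs
Same letters? aeiprs == aeiprs
Anagram = Yes


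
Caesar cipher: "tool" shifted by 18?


Word: "tool"
Shift: 18
Each letter → (letter + shift) mod 26:
  't' (19) + 18 = 11 → 'l'
  'o' (14) + 18 = 6 → 'g'
  'o' (14) + 18 = 6 → 'g'
  'l' (11) + 18 = 3 → 'd'
Result = "lggd"


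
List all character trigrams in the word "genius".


Word: "genius" (length 6)
Number of trigrams = 6 - 3 + 1 = 4
  Position 0: "gen"
  Position 1: "eni"
  Position 2: "niu"
  Position 3: "ius"
Trigrams = "gen", "eni", "niu", "ius"


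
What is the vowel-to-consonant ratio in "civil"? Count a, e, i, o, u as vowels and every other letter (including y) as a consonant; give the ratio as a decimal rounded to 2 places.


Word: "civil"
Vowels (a,e,i,o,u): 2
Consonants: 3
Ratio = 2/3
= 0.67


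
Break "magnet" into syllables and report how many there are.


Word: "magnet"
Syllable breakdown: mag | net
Counting: 2 parts
= 2 syllables


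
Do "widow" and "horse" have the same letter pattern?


Pattern of "widow": [0, 1, 2, 3, 0]
Pattern of "horse": [0, 1, 2, 3, 4]
Patterns do not match
Same pattern = No


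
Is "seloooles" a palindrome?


Word: "seloooles"
Reversed: "seloooles"
Forward == Backward? seloooles == seloooles
Palindrome = Yes


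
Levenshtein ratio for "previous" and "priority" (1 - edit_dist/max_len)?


Word 1: "previous" (length 8)
Word 2: "priority" (length 8)
One optimal edit sequence:
  1. keep 'p'
  2. keep 'r'
  3. substitute 'e' -> 'i'  (+1)
  4. substitute 'v' -> 'o'  (+1)
  5. substitute 'i' -> 'r'  (+1)
  6. substitute 'o' -> 'i'  (+1)
  7. substitute 'u' -> 't'  (+1)
  8. substitute 's' -> 'y'  (+1)
Edit distance = 6
Max length = max(8, 8) = 8
Similarity = 1 - 6/8
= 0.2500


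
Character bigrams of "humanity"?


Word: "humanity" (length 8)
Number of bigrams = 8 - 2 + 1 = 7
  Position 0: "hu"
  Position 1: "um"
  Position 2: "ma"
  Position 3: "an"
  Position 4: "ni"
  Position 5: "it"
  Position 6: "ty"
Bigrams = "hu", "um", "ma", "an", "ni", "it", "ty"


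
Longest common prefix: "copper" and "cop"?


Word 1: "copper"
Word 2: "cop"
Comparing from start:
  Pos 0: 'c' == 'c'
  Pos 1: 'o' == 'o'
  Pos 2: 'p' == 'p'
LCP = "cop" (length 3)


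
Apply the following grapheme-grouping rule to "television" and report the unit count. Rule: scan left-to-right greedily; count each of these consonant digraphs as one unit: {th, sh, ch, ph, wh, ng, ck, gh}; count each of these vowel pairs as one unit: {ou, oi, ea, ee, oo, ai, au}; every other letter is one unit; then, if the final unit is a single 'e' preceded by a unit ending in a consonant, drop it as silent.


Word: "television" (10 letters)
Left-to-right scan:
  1. 't' (letter)
  2. 'e' (letter)
  3. 'l' (letter)
  4. 'e' (letter)
  5. 'v' (letter)
  6. 'i' (letter)
  7. 's' (letter)
  8. 'i' (letter)
  9. 'o' (letter)
  10. 'n' (letter)
Units from scan: 10
Sound units = 10 units
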